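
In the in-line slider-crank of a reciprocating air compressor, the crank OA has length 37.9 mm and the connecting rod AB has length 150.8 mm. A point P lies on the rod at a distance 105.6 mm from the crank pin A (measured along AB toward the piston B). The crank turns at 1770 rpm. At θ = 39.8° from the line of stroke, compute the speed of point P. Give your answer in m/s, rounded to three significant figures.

5.36

ω = 185.4 rad/s.  Crank-pin speed |V_A| = rω = 7.0249 m/s, perpendicular to OA.
Rod angle: sinφ = −(r/L) sinθ ⇒ φ = -9.258°; ω_rod = −rω cosθ/√(L²−r²sin²θ) = -36.262 rad/s.
V_P = V_A + ω_rod × AP, with AP = 0.1056 m along the rod.
Components: V_Px = −rω sinθ − a·ω_rod·sinφ = -5.1128 m/s;  V_Py = rω cosθ + a·ω_rod·cosφ = +1.6177 m/s.
|V_P| = √(V_Px² + V_Py²) = 5.3626 m/s.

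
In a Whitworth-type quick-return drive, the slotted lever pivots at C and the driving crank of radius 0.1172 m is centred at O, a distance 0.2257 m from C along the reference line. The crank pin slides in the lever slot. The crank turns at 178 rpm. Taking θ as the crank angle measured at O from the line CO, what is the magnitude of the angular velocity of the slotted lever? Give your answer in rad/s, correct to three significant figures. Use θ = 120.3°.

ω = 18.64 rad/s (from 178 rpm).
Crank pin A relative to C: A = (d + r cosθ, r sinθ); lever angle φ = atan2(r sinθ, d + r cosθ).
Differentiating tanφ: φ̇ = rω(d cosθ + r)/(d² + r² + 2dr cosθ).
d² + r² + 2dr cosθ = |CA|² = 0.0379848 m²;  d cosθ + r = +0.0033281 m.
|ω_lever| = |0.1172·18.64·+0.0033281| / 0.0379848 = 0.19141 rad/s.

0.191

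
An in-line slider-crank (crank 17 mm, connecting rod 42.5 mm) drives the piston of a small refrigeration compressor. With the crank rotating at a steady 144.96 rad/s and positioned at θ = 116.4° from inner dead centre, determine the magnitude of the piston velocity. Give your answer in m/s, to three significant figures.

1.79

ω = 145 rad/s
For an in-line slider-crank, x = r cosθ + √(L² − r² sin²θ), so v = −rω sinθ·[1 + r cosθ/√(L² − r² sin²θ)].
With r = 0.017 m, L = 0.0425 m, θ = 116.4°: √(L² − r² sin²θ) = 0.039679 m.
v = −0.017·145·0.89571·[1 + 0.017·-0.44464/0.039679] = -1.7868 m/s.
|v| = 1.7868 m/s.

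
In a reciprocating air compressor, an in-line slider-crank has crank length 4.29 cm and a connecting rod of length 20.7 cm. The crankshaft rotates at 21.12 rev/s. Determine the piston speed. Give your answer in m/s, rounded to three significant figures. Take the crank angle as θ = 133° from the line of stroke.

3.57

ω = 2π·21.1 = 132.7 rad/s
For an in-line slider-crank, x = r cosθ + √(L² − r² sin²θ), so v = −rω sinθ·[1 + r cosθ/√(L² − r² sin²θ)].
With r = 0.0429 m, L = 0.207 m, θ = 133°: √(L² − r² sin²θ) = 0.20461 m.
v = −0.0429·132.7·0.73135·[1 + 0.0429·-0.68200/0.20461] = -3.5681 m/s.
|v| = 3.5681 m/s.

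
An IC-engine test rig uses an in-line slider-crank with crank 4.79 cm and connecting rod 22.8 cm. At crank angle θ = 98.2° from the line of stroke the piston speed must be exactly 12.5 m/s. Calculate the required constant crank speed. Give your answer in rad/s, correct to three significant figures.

For an in-line slider-crank, |v_piston| = rω|sinθ|·[1 + r cosθ/√(L² − r² sin²θ)].
With r = 0.0479 m, L = 0.228 m, θ = 98.2°: the bracketed kinematic factor |dx/dθ| = 0.045958 m.
ω = v/|dx/dθ| = 12.5/0.045958 = 271.99 rad/s.

272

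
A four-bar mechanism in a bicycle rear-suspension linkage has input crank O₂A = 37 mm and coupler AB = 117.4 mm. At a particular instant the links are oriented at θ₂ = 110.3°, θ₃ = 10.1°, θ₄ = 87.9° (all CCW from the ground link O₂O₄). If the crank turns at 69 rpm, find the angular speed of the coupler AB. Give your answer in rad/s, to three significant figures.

0.888

ω₂ = 7.226 rad/s (from 69 rpm).
Differentiating the loop-closure r₂e^{iθ₂}+r₃e^{iθ₃}=r₁+r₄e^{iθ₄} gives r₂ω₂e^{iθ₂}+r₃ω₃e^{iθ₃}=r₄ω₄e^{iθ₄}.
Eliminating the other unknown: ω₃ = r₂ω₂ sin(θ₄−θ₂) / [r₃ sin(θ₃−θ₄)].
Numerator sine = -0.38107; denominator sine = -0.97742.
Result = 0.037·7.226·(-0.38107) / (0.1174·(-0.97742)) = +0.88784 rad/s; magnitude 0.88784 rad/s.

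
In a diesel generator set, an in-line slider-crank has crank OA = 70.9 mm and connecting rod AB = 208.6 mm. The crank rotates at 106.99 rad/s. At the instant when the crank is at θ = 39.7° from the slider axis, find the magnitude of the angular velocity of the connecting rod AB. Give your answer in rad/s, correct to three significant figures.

28.7

ω = 107 rad/s
The rod makes angle φ with the slider axis where L sinφ = r sinθ; differentiating, L cosφ·φ̇ = r ω cosθ.
L cosφ = √(L² − r² sin²θ) = 0.20362 m.
|ω_rod| = r ω |cosθ| / √(L² − r² sin²θ) = 0.0709·107·0.76940/0.20362 = 28.662 rad/s.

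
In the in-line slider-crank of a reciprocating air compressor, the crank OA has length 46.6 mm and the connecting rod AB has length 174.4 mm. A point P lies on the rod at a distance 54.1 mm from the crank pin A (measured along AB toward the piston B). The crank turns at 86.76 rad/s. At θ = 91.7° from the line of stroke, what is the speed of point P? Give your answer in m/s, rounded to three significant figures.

ω = 86.76 rad/s.  Crank-pin speed |V_A| = rω = 4.043 m/s, perpendicular to OA.
Rod angle: sinφ = −(r/L) sinθ ⇒ φ = -15.491°; ω_rod = −rω cosθ/√(L²−r²sin²θ) = +0.71366 rad/s.
V_P = V_A + ω_rod × AP, with AP = 0.0541 m along the rod.
Components: V_Px = −rω sinθ − a·ω_rod·sinφ = -4.0309 m/s;  V_Py = rω cosθ + a·ω_rod·cosφ = -0.082735 m/s.
|V_P| = √(V_Px² + V_Py²) = 4.0318 m/s.

4.03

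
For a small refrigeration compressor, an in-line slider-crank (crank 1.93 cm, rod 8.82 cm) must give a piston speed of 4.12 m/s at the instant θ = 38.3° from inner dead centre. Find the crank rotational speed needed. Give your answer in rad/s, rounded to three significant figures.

294

For an in-line slider-crank, |v_piston| = rω|sinθ|·[1 + r cosθ/√(L² − r² sin²θ)].
With r = 0.0193 m, L = 0.0882 m, θ = 38.3°: the bracketed kinematic factor |dx/dθ| = 0.014035 m.
ω = v/|dx/dθ| = 4.12/0.014035 = 293.55 rad/s.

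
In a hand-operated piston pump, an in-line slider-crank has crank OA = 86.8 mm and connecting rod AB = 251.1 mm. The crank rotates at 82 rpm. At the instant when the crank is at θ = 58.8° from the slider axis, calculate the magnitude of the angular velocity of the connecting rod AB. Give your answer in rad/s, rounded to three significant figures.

1.61

ω = 8.587 rad/s (converted from 82 rpm).
The rod makes angle φ with the slider axis where L sinφ = r sinθ; differentiating, L cosφ·φ̇ = r ω cosθ.
L cosφ = √(L² − r² sin²θ) = 0.23987 m.
|ω_rod| = r ω |cosθ| / √(L² − r² sin²θ) = 0.0868·8.587·0.51803/0.23987 = 1.6097 rad/s.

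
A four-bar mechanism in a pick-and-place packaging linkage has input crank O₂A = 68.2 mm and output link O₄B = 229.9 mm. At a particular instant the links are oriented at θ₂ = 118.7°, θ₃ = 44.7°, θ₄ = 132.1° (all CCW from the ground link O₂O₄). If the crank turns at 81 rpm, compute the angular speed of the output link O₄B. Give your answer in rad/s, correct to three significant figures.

2.42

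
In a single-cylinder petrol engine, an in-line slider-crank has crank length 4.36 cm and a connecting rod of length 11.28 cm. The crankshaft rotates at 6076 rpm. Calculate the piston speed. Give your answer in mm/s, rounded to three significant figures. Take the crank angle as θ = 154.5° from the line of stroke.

7720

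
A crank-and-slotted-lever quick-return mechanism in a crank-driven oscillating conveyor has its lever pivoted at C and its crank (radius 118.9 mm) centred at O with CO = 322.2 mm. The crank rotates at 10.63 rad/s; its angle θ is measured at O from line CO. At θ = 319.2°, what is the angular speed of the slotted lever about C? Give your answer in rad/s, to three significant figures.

ω = 10.63 rad/s
Crank pin A relative to C: A = (d + r cosθ, r sinθ); lever angle φ = atan2(r sinθ, d + r cosθ).
Differentiating tanφ: φ̇ = rω(d cosθ + r)/(d² + r² + 2dr cosθ).
d² + r² + 2dr cosθ = |CA|² = 0.17595 m²;  d cosθ + r = +0.3628 m.
|ω_lever| = |0.1189·10.63·+0.3628| / 0.17595 = 2.6061 rad/s.

2.61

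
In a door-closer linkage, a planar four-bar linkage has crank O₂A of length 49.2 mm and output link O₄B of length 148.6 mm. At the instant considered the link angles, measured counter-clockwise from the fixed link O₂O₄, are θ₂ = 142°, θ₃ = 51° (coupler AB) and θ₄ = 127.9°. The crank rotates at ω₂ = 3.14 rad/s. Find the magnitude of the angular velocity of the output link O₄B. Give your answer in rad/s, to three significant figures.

ω₂ = 3.14 rad/s
Differentiating the loop-closure r₂e^{iθ₂}+r₃e^{iθ₃}=r₁+r₄e^{iθ₄} gives r₂ω₂e^{iθ₂}+r₃ω₃e^{iθ₃}=r₄ω₄e^{iθ₄}.
Eliminating the other unknown: ω₄ = r₂ω₂ sin(θ₂−θ₃) / [r₄ sin(θ₄−θ₃)].
Numerator sine = +0.99985; denominator sine = +0.97398.
Result = 0.0492·3.14·(+0.99985) / (0.1486·(+0.97398)) = +1.0672 rad/s; magnitude 1.0672 rad/s.

1.07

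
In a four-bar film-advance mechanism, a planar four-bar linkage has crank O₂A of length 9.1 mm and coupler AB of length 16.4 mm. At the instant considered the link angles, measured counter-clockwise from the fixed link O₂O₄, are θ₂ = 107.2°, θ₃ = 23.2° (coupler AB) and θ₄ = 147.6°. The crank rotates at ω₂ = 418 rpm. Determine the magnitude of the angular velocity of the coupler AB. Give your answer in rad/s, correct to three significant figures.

19.1

ω₂ = 43.77 rad/s (from 418 rpm).
Differentiating the loop-closure r₂e^{iθ₂}+r₃e^{iθ₃}=r₁+r₄e^{iθ₄} gives r₂ω₂e^{iθ₂}+r₃ω₃e^{iθ₃}=r₄ω₄e^{iθ₄}.
Eliminating the other unknown: ω₃ = r₂ω₂ sin(θ₄−θ₂) / [r₃ sin(θ₃−θ₄)].
Numerator sine = +0.64812; denominator sine = -0.82511.
Result = 0.0091·43.77·(+0.64812) / (0.0164·(-0.82511)) = -19.078 rad/s; magnitude 19.078 rad/s.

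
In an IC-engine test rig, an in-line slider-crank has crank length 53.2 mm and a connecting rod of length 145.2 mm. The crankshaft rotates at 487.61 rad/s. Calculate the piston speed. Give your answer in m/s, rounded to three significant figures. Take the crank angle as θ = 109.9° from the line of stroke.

ω = 487.6 rad/s
For an in-line slider-crank, x = r cosθ + √(L² − r² sin²θ), so v = −rω sinθ·[1 + r cosθ/√(L² − r² sin²θ)].
With r = 0.0532 m, L = 0.1452 m, θ = 109.9°: √(L² − r² sin²θ) = 0.13631 m.
v = −0.0532·487.6·0.94029·[1 + 0.0532·-0.34038/0.13631] = -21.152 m/s.
|v| = 21.152 m/s.

21.2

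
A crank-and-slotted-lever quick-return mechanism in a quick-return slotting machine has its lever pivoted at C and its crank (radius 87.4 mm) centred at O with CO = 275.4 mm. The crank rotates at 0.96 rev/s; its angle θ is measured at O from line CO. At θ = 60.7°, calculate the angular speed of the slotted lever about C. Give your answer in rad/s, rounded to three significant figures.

1.09

ω = 6.032 rad/s (from 0.96 rev/s).
Crank pin A relative to C: A = (d + r cosθ, r sinθ); lever angle φ = atan2(r sinθ, d + r cosθ).
Differentiating tanφ: φ̇ = rω(d cosθ + r)/(d² + r² + 2dr cosθ).
d² + r² + 2dr cosθ = |CA|² = 0.107043 m²;  d cosθ + r = +0.22218 m.
|ω_lever| = |0.0874·6.032·+0.22218| / 0.107043 = 1.0942 rad/s.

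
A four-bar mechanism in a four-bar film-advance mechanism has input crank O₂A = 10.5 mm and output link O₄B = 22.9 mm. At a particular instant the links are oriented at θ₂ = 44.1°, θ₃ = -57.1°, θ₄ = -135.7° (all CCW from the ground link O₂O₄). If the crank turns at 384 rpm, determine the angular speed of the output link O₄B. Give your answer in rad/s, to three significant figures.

18.5

ω₂ = 40.21 rad/s (from 384 rpm).
Differentiating the loop-closure r₂e^{iθ₂}+r₃e^{iθ₃}=r₁+r₄e^{iθ₄} gives r₂ω₂e^{iθ₂}+r₃ω₃e^{iθ₃}=r₄ω₄e^{iθ₄}.
Eliminating the other unknown: ω₄ = r₂ω₂ sin(θ₂−θ₃) / [r₄ sin(θ₄−θ₃)].
Numerator sine = +0.98096; denominator sine = -0.98027.
Result = 0.0105·40.21·(+0.98096) / (0.0229·(-0.98027)) = -18.451 rad/s; magnitude 18.451 rad/s.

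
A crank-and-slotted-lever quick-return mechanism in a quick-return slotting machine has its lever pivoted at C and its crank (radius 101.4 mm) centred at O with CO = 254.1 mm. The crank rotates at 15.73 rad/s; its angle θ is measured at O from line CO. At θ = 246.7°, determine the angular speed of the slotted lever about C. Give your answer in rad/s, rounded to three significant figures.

ω = 15.73 rad/s
Crank pin A relative to C: A = (d + r cosθ, r sinθ); lever angle φ = atan2(r sinθ, d + r cosθ).
Differentiating tanφ: φ̇ = rω(d cosθ + r)/(d² + r² + 2dr cosθ).
d² + r² + 2dr cosθ = |CA|² = 0.0544657 m²;  d cosθ + r = +0.00089189 m.
|ω_lever| = |0.1014·15.73·+0.00089189| / 0.0544657 = 0.026119 rad/s.

0.0261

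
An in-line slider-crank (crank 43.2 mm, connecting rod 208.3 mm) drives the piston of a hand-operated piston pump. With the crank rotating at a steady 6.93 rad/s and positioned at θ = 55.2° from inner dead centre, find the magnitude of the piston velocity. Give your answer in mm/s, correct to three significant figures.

ω = 6.93 rad/s
For an in-line slider-crank, x = r cosθ + √(L² − r² sin²θ), so v = −rω sinθ·[1 + r cosθ/√(L² − r² sin²θ)].
With r = 0.0432 m, L = 0.2083 m, θ = 55.2°: √(L² − r² sin²θ) = 0.20526 m.
v = −0.0432·6.93·0.82115·[1 + 0.0432·0.57071/0.20526] = -0.27536 m/s.
|v| = 0.27536 m/s = 275.36 mm/s.

275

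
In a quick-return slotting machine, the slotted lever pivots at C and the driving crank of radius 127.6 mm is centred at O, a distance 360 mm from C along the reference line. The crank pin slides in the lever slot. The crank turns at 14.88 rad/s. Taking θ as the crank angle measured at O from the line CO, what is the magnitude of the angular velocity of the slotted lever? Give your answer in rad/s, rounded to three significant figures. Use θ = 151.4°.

ω = 14.88 rad/s
Crank pin A relative to C: A = (d + r cosθ, r sinθ); lever angle φ = atan2(r sinθ, d + r cosθ).
Differentiating tanφ: φ̇ = rω(d cosθ + r)/(d² + r² + 2dr cosθ).
d² + r² + 2dr cosθ = |CA|² = 0.0652197 m²;  d cosθ + r = -0.18847 m.
|ω_lever| = |0.1276·14.88·-0.18847| / 0.0652197 = 5.4869 rad/s.

5.49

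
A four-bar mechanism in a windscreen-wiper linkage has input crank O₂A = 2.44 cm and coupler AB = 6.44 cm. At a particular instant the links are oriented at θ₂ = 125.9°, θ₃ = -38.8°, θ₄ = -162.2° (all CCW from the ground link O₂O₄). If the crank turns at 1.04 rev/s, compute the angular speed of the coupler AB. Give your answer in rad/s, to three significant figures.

2.82

ω₂ = 6.535 rad/s (from 1.04 rev/s).
Differentiating the loop-closure r₂e^{iθ₂}+r₃e^{iθ₃}=r₁+r₄e^{iθ₄} gives r₂ω₂e^{iθ₂}+r₃ω₃e^{iθ₃}=r₄ω₄e^{iθ₄}.
Eliminating the other unknown: ω₃ = r₂ω₂ sin(θ₄−θ₂) / [r₃ sin(θ₃−θ₄)].
Numerator sine = +0.95052; denominator sine = +0.83485.
Result = 0.0244·6.535·(+0.95052) / (0.0644·(+0.83485)) = +2.8188 rad/s; magnitude 2.8188 rad/s.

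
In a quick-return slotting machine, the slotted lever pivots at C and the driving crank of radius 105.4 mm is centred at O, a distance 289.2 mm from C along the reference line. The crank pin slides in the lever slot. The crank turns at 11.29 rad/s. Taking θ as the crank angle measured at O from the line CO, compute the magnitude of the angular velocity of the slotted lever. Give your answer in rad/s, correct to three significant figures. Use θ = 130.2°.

1.75

ω = 11.29 rad/s
Crank pin A relative to C: A = (d + r cosθ, r sinθ); lever angle φ = atan2(r sinθ, d + r cosθ).
Differentiating tanφ: φ̇ = rω(d cosθ + r)/(d² + r² + 2dr cosθ).
d² + r² + 2dr cosθ = |CA|² = 0.0553965 m²;  d cosθ + r = -0.081266 m.
|ω_lever| = |0.1054·11.29·-0.081266| / 0.0553965 = 1.7457 rad/s.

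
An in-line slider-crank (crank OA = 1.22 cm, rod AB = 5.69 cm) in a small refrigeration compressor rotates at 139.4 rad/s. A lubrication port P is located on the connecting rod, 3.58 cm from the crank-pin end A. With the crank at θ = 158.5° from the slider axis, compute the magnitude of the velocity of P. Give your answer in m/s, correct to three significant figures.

ω = 139.4 rad/s.  Crank-pin speed |V_A| = rω = 1.7007 m/s, perpendicular to OA.
Rod angle: sinφ = −(r/L) sinθ ⇒ φ = -4.507°; ω_rod = −rω cosθ/√(L²−r²sin²θ) = +27.895 rad/s.
V_P = V_A + ω_rod × AP, with AP = 0.0358 m along the rod.
Components: V_Px = −rω sinθ − a·ω_rod·sinφ = -0.54482 m/s;  V_Py = rω cosθ + a·ω_rod·cosφ = -0.58677 m/s.
|V_P| = √(V_Px² + V_Py²) = 0.80071 m/s.

0.801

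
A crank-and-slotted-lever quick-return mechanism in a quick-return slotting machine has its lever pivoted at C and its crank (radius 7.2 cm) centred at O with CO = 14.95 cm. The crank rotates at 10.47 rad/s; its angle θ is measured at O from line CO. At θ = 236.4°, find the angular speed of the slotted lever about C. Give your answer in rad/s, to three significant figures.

0.518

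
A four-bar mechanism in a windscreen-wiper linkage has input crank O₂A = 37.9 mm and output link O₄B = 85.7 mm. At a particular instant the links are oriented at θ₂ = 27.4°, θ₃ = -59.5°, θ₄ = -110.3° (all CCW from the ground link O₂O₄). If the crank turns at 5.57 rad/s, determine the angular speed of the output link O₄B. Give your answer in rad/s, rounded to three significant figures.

3.17

ω₂ = 5.57 rad/s
Differentiating the loop-closure r₂e^{iθ₂}+r₃e^{iθ₃}=r₁+r₄e^{iθ₄} gives r₂ω₂e^{iθ₂}+r₃ω₃e^{iθ₃}=r₄ω₄e^{iθ₄}.
Eliminating the other unknown: ω₄ = r₂ω₂ sin(θ₂−θ₃) / [r₄ sin(θ₄−θ₃)].
Numerator sine = +0.99854; denominator sine = -0.77494.
Result = 0.0379·5.57·(+0.99854) / (0.0857·(-0.77494)) = -3.174 rad/s; magnitude 3.174 rad/s.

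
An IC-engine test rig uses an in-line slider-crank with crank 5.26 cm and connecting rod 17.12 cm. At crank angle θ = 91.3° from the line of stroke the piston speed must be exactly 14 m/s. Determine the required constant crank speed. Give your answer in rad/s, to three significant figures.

For an in-line slider-crank, |v_piston| = rω|sinθ|·[1 + r cosθ/√(L² − r² sin²θ)].
With r = 0.0526 m, L = 0.1712 m, θ = 91.3°: the bracketed kinematic factor |dx/dθ| = 0.052201 m.
ω = v/|dx/dθ| = 14/0.052201 = 268.19 rad/s.

268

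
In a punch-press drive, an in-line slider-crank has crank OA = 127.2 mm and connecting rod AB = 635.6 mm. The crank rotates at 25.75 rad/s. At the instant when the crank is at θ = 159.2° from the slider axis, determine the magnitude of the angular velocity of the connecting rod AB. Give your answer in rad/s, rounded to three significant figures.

ω = 25.75 rad/s
The rod makes angle φ with the slider axis where L sinφ = r sinθ; differentiating, L cosφ·φ̇ = r ω cosθ.
L cosφ = √(L² − r² sin²θ) = 0.63399 m.
|ω_rod| = r ω |cosθ| / √(L² − r² sin²θ) = 0.1272·25.75·0.93483/0.63399 = 4.8296 rad/s.

4.83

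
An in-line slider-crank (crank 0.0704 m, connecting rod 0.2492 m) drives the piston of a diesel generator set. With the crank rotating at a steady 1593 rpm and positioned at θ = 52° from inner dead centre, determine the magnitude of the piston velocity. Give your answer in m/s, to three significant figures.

ω = 2π·1593/60 = 166.8 rad/s
For an in-line slider-crank, x = r cosθ + √(L² − r² sin²θ), so v = −rω sinθ·[1 + r cosθ/√(L² − r² sin²θ)].
With r = 0.0704 m, L = 0.2492 m, θ = 52°: √(L² − r² sin²θ) = 0.24295 m.
v = −0.0704·166.8·0.78801·[1 + 0.0704·0.61566/0.24295] = -10.905 m/s.
|v| = 10.905 m/s.

10.9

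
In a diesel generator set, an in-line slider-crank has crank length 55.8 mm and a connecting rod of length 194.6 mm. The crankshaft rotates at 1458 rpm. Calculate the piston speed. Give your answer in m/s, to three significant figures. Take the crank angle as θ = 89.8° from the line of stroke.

8.53

ω = 2π·1458/60 = 152.7 rad/s
For an in-line slider-crank, x = r cosθ + √(L² − r² sin²θ), so v = −rω sinθ·[1 + r cosθ/√(L² − r² sin²θ)].
With r = 0.0558 m, L = 0.1946 m, θ = 89.8°: √(L² − r² sin²θ) = 0.18643 m.
v = −0.0558·152.7·0.99999·[1 + 0.0558·0.00349/0.18643] = -8.5285 m/s.
|v| = 8.5285 m/s.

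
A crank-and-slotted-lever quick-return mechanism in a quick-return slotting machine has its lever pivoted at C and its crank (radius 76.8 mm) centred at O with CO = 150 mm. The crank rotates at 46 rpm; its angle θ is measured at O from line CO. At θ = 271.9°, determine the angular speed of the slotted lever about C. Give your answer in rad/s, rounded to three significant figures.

1.04

ω = 4.817 rad/s (from 46 rpm).
Crank pin A relative to C: A = (d + r cosθ, r sinθ); lever angle φ = atan2(r sinθ, d + r cosθ).
Differentiating tanφ: φ̇ = rω(d cosθ + r)/(d² + r² + 2dr cosθ).
d² + r² + 2dr cosθ = |CA|² = 0.0291621 m²;  d cosθ + r = +0.081773 m.
|ω_lever| = |0.0768·4.817·+0.081773| / 0.0291621 = 1.0374 rad/s.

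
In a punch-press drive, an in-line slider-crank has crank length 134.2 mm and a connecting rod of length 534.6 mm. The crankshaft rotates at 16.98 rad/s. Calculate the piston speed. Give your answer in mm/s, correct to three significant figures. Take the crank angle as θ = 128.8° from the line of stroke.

ω = 16.98 rad/s
For an in-line slider-crank, x = r cosθ + √(L² − r² sin²θ), so v = −rω sinθ·[1 + r cosθ/√(L² − r² sin²θ)].
With r = 0.1342 m, L = 0.5346 m, θ = 128.8°: √(L² − r² sin²θ) = 0.52427 m.
v = −0.1342·16.98·0.77934·[1 + 0.1342·-0.62660/0.52427] = -1.491 m/s.
|v| = 1.491 m/s = 1491 mm/s.

1490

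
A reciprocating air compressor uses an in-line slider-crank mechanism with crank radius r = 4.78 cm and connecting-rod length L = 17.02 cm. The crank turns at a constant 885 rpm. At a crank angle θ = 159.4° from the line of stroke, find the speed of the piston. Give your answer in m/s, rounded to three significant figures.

ω = 2π·885/60 = 92.68 rad/s
For an in-line slider-crank, x = r cosθ + √(L² − r² sin²θ), so v = −rω sinθ·[1 + r cosθ/√(L² − r² sin²θ)].
With r = 0.0478 m, L = 0.1702 m, θ = 159.4°: √(L² − r² sin²θ) = 0.16937 m.
v = −0.0478·92.68·0.35184·[1 + 0.0478·-0.93606/0.16937] = -1.1469 m/s.
|v| = 1.1469 m/s.

1.15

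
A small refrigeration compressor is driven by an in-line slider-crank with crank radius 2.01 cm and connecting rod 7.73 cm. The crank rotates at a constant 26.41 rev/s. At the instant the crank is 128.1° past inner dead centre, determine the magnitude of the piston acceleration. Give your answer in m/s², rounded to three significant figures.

374

ω = 2π·26.4 = 165.9 rad/s
x(θ) = r cosθ + √(L² − r² sin²θ); with ω constant, a = ω²·d²x/dθ².
d²x/dθ² = −r cosθ − r²(cos2θ)/√u − r⁴ sin²2θ/(4u^{3/2}),  u = L² − r² sin²θ = 0.0057251 m².
Substituting r = 0.0201 m, L = 0.0773 m, θ = 128.1°: d²x/dθ² = +0.013587 m.
a = ω²·d²x/dθ² = (165.9)²·(+0.013587) = +374.13 m/s²;  |a| = 374.13 m/s².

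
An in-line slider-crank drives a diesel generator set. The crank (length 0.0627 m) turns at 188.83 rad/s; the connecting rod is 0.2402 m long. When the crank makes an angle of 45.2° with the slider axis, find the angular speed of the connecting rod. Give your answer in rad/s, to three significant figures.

ω = 188.8 rad/s
The rod makes angle φ with the slider axis where L sinφ = r sinθ; differentiating, L cosφ·φ̇ = r ω cosθ.
L cosφ = √(L² − r² sin²θ) = 0.23604 m.
|ω_rod| = r ω |cosθ| / √(L² − r² sin²θ) = 0.0627·188.8·0.70463/0.23604 = 35.344 rad/s.

35.3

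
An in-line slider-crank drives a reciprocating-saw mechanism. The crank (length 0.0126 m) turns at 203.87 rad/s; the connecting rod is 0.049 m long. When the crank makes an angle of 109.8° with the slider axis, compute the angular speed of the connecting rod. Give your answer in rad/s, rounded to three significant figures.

ω = 203.9 rad/s
The rod makes angle φ with the slider axis where L sinφ = r sinθ; differentiating, L cosφ·φ̇ = r ω cosθ.
L cosφ = √(L² − r² sin²θ) = 0.047544 m.
|ω_rod| = r ω |cosθ| / √(L² − r² sin²θ) = 0.0126·203.9·0.33874/0.047544 = 18.302 rad/s.

18.3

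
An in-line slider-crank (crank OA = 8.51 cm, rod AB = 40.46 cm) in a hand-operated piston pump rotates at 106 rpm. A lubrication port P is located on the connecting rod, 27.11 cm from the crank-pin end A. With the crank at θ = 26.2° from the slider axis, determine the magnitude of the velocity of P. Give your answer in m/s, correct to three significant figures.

ω = 11.1 rad/s.  Crank-pin speed |V_A| = rω = 0.94464 m/s, perpendicular to OA.
Rod angle: sinφ = −(r/L) sinθ ⇒ φ = -5.328°; ω_rod = −rω cosθ/√(L²−r²sin²θ) = -2.104 rad/s.
V_P = V_A + ω_rod × AP, with AP = 0.2711 m along the rod.
Components: V_Px = −rω sinθ − a·ω_rod·sinφ = -0.47003 m/s;  V_Py = rω cosθ + a·ω_rod·cosφ = +0.27966 m/s.
|V_P| = √(V_Px² + V_Py²) = 0.54694 m/s.

0.547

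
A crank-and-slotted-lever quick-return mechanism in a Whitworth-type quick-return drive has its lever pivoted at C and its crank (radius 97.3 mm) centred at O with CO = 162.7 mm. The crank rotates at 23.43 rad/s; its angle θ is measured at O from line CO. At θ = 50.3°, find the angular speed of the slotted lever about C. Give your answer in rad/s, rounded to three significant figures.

8.17

ω = 23.43 rad/s
Crank pin A relative to C: A = (d + r cosθ, r sinθ); lever angle φ = atan2(r sinθ, d + r cosθ).
Differentiating tanφ: φ̇ = rω(d cosθ + r)/(d² + r² + 2dr cosθ).
d² + r² + 2dr cosθ = |CA|² = 0.0561629 m²;  d cosθ + r = +0.20123 m.
|ω_lever| = |0.0973·23.43·+0.20123| / 0.0561629 = 8.1681 rad/s.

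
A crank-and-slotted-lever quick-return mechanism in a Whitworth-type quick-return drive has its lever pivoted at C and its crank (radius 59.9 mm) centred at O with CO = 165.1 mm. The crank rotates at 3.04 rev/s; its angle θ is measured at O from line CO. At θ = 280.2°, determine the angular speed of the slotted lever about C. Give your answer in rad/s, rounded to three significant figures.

ω = 19.1 rad/s (from 3.04 rev/s).
Crank pin A relative to C: A = (d + r cosθ, r sinθ); lever angle φ = atan2(r sinθ, d + r cosθ).
Differentiating tanφ: φ̇ = rω(d cosθ + r)/(d² + r² + 2dr cosθ).
d² + r² + 2dr cosθ = |CA|² = 0.0343486 m²;  d cosθ + r = +0.089137 m.
|ω_lever| = |0.0599·19.1·+0.089137| / 0.0343486 = 2.9691 rad/s.

2.97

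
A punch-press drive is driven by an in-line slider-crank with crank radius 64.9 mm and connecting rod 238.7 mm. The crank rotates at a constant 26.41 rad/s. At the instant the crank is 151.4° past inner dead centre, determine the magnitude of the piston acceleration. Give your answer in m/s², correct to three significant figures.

ω = 26.41 rad/s
x(θ) = r cosθ + √(L² − r² sin²θ); with ω constant, a = ω²·d²x/dθ².
d²x/dθ² = −r cosθ − r²(cos2θ)/√u − r⁴ sin²2θ/(4u^{3/2}),  u = L² − r² sin²θ = 0.0560125 m².
Substituting r = 0.0649 m, L = 0.2387 m, θ = 151.4°: d²x/dθ² = +0.047104 m.
a = ω²·d²x/dθ² = (26.41)²·(+0.047104) = +32.854 m/s²;  |a| = 32.854 m/s².

32.9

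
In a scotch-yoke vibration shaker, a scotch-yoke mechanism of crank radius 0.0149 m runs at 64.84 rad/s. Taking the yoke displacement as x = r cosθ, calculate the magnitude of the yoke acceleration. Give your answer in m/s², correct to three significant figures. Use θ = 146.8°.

52.4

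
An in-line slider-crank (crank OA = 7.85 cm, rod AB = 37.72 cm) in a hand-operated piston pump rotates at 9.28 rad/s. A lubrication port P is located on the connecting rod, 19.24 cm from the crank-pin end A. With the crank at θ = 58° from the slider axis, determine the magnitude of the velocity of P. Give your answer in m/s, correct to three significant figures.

0.680

ω = 9.28 rad/s.  Crank-pin speed |V_A| = rω = 0.72848 m/s, perpendicular to OA.
Rod angle: sinφ = −(r/L) sinθ ⇒ φ = -10.165°; ω_rod = −rω cosθ/√(L²−r²sin²θ) = -1.0397 rad/s.
V_P = V_A + ω_rod × AP, with AP = 0.1924 m along the rod.
Components: V_Px = −rω sinθ − a·ω_rod·sinφ = -0.65309 m/s;  V_Py = rω cosθ + a·ω_rod·cosφ = +0.18913 m/s.
|V_P| = √(V_Px² + V_Py²) = 0.67993 m/s.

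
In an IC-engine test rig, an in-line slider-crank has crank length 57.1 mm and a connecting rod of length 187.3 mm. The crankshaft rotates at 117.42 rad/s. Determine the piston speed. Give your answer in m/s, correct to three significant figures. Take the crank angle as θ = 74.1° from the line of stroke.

ω = 117.4 rad/s
For an in-line slider-crank, x = r cosθ + √(L² − r² sin²θ), so v = −rω sinθ·[1 + r cosθ/√(L² − r² sin²θ)].
With r = 0.0571 m, L = 0.1873 m, θ = 74.1°: √(L² − r² sin²θ) = 0.17907 m.
v = −0.0571·117.4·0.96174·[1 + 0.0571·0.27396/0.17907] = -7.0115 m/s.
|v| = 7.0115 m/s.

7.01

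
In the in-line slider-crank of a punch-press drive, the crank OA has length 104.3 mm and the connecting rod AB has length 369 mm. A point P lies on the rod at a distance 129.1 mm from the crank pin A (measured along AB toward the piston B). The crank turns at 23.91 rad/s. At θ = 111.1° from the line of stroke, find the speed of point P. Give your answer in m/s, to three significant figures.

ω = 23.91 rad/s.  Crank-pin speed |V_A| = rω = 2.4938 m/s, perpendicular to OA.
Rod angle: sinφ = −(r/L) sinθ ⇒ φ = -15.290°; ω_rod = −rω cosθ/√(L²−r²sin²θ) = +2.5222 rad/s.
V_P = V_A + ω_rod × AP, with AP = 0.1291 m along the rod.
Components: V_Px = −rω sinθ − a·ω_rod·sinφ = -2.2407 m/s;  V_Py = rω cosθ + a·ω_rod·cosφ = -0.58367 m/s.
|V_P| = √(V_Px² + V_Py²) = 2.3155 m/s.

2.32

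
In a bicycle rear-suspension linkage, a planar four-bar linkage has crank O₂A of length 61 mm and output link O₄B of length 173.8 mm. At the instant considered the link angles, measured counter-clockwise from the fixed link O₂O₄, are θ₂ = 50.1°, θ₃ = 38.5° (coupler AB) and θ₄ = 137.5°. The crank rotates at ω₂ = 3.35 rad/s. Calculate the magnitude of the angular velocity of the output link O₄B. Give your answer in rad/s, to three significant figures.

ω₂ = 3.35 rad/s
Differentiating the loop-closure r₂e^{iθ₂}+r₃e^{iθ₃}=r₁+r₄e^{iθ₄} gives r₂ω₂e^{iθ₂}+r₃ω₃e^{iθ₃}=r₄ω₄e^{iθ₄}.
Eliminating the other unknown: ω₄ = r₂ω₂ sin(θ₂−θ₃) / [r₄ sin(θ₄−θ₃)].
Numerator sine = +0.20108; denominator sine = +0.98769.
Result = 0.061·3.35·(+0.20108) / (0.1738·(+0.98769)) = +0.23937 rad/s; magnitude 0.23937 rad/s.

0.239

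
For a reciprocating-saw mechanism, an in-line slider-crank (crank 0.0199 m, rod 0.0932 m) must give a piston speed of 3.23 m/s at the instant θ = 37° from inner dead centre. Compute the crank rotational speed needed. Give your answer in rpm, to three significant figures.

2200

For an in-line slider-crank, |v_piston| = rω|sinθ|·[1 + r cosθ/√(L² − r² sin²θ)].
With r = 0.0199 m, L = 0.0932 m, θ = 37°: the bracketed kinematic factor |dx/dθ| = 0.014035 m.
ω = v/|dx/dθ| = 3.23/0.014035 = 230.13 rad/s.
N = 60ω/(2π) = 2197.6 rpm.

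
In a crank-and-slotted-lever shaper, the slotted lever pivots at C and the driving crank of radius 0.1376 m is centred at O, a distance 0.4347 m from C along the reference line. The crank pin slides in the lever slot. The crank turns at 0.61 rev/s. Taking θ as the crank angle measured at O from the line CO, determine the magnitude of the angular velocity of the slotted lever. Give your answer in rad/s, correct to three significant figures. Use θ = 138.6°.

ω = 3.833 rad/s (from 0.61 rev/s).
Crank pin A relative to C: A = (d + r cosθ, r sinθ); lever angle φ = atan2(r sinθ, d + r cosθ).
Differentiating tanφ: φ̇ = rω(d cosθ + r)/(d² + r² + 2dr cosθ).
d² + r² + 2dr cosθ = |CA|² = 0.118162 m²;  d cosθ + r = -0.18847 m.
|ω_lever| = |0.1376·3.833·-0.18847| / 0.118162 = 0.8412 rad/s.

0.841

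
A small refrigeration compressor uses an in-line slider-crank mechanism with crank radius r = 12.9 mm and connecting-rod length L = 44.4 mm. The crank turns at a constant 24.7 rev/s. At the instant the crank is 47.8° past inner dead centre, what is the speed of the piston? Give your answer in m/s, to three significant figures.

ω = 2π·24.7 = 155.2 rad/s
For an in-line slider-crank, x = r cosθ + √(L² − r² sin²θ), so v = −rω sinθ·[1 + r cosθ/√(L² − r² sin²θ)].
With r = 0.0129 m, L = 0.0444 m, θ = 47.8°: √(L² − r² sin²θ) = 0.043359 m.
v = −0.0129·155.2·0.74080·[1 + 0.0129·0.67172/0.043359] = -1.7795 m/s.
|v| = 1.7795 m/s.

1.78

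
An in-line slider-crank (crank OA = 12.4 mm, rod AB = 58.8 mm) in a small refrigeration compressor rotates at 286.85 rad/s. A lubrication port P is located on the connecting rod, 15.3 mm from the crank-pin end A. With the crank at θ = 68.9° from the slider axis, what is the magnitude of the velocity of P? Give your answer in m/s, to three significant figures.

ω = 286.9 rad/s.  Crank-pin speed |V_A| = rω = 3.5569 m/s, perpendicular to OA.
Rod angle: sinφ = −(r/L) sinθ ⇒ φ = -11.347°; ω_rod = −rω cosθ/√(L²−r²sin²θ) = -22.211 rad/s.
V_P = V_A + ω_rod × AP, with AP = 0.0153 m along the rod.
Components: V_Px = −rω sinθ − a·ω_rod·sinφ = -3.3853 m/s;  V_Py = rω cosθ + a·ω_rod·cosφ = +0.9473 m/s.
|V_P| = √(V_Px² + V_Py²) = 3.5154 m/s.

3.52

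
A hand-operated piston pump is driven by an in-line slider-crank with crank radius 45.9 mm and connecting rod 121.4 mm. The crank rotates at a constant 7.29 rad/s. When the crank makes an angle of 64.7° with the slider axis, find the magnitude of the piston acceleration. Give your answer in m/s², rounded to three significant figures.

ω = 7.29 rad/s
x(θ) = r cosθ + √(L² − r² sin²θ); with ω constant, a = ω²·d²x/dθ².
d²x/dθ² = −r cosθ − r²(cos2θ)/√u − r⁴ sin²2θ/(4u^{3/2}),  u = L² − r² sin²θ = 0.0130159 m².
Substituting r = 0.0459 m, L = 0.1214 m, θ = 64.7°: d²x/dθ² = -0.0083406 m.
a = ω²·d²x/dθ² = (7.29)²·(-0.0083406) = -0.44325 m/s²;  |a| = 0.44325 m/s².

0.443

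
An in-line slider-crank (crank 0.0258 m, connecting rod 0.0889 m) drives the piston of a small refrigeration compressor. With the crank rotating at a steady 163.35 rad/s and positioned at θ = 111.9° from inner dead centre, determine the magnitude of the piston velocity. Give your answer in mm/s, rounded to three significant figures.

ω = 163.3 rad/s
For an in-line slider-crank, x = r cosθ + √(L² − r² sin²θ), so v = −rω sinθ·[1 + r cosθ/√(L² − r² sin²θ)].
With r = 0.0258 m, L = 0.0889 m, θ = 111.9°: √(L² − r² sin²θ) = 0.085616 m.
v = −0.0258·163.3·0.92784·[1 + 0.0258·-0.37299/0.085616] = -3.4708 m/s.
|v| = 3.4708 m/s = 3470.8 mm/s.

3470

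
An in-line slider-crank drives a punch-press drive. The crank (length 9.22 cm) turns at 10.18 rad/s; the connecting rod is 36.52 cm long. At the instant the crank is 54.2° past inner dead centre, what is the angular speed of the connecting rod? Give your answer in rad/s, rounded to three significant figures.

ω = 10.18 rad/s
The rod makes angle φ with the slider axis where L sinφ = r sinθ; differentiating, L cosφ·φ̇ = r ω cosθ.
L cosφ = √(L² − r² sin²θ) = 0.35746 m.
|ω_rod| = r ω |cosθ| / √(L² − r² sin²θ) = 0.0922·10.18·0.58496/0.35746 = 1.5359 rad/s.

1.54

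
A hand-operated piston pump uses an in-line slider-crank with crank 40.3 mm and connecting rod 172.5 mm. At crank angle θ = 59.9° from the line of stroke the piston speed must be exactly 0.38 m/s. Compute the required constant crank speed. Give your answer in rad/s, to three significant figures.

For an in-line slider-crank, |v_piston| = rω|sinθ|·[1 + r cosθ/√(L² − r² sin²θ)].
With r = 0.0403 m, L = 0.1725 m, θ = 59.9°: the bracketed kinematic factor |dx/dθ| = 0.039037 m.
ω = v/|dx/dθ| = 0.38/0.039037 = 9.7344 rad/s.

9.73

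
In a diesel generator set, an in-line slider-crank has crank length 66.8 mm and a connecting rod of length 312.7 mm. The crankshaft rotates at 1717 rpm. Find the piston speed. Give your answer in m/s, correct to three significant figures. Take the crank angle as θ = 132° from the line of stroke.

7.63

ω = 2π·1717/60 = 179.8 rad/s
For an in-line slider-crank, x = r cosθ + √(L² − r² sin²θ), so v = −rω sinθ·[1 + r cosθ/√(L² − r² sin²θ)].
With r = 0.0668 m, L = 0.3127 m, θ = 132°: √(L² − r² sin²θ) = 0.30873 m.
v = −0.0668·179.8·0.74314·[1 + 0.0668·-0.66913/0.30873] = -7.6336 m/s.
|v| = 7.6336 m/s.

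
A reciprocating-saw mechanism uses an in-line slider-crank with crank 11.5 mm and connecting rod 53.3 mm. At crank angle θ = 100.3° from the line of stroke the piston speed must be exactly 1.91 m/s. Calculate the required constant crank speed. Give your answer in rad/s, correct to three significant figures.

176

For an in-line slider-crank, |v_piston| = rω|sinθ|·[1 + r cosθ/√(L² − r² sin²θ)].
With r = 0.0115 m, L = 0.0533 m, θ = 100.3°: the bracketed kinematic factor |dx/dθ| = 0.010868 m.
ω = v/|dx/dθ| = 1.91/0.010868 = 175.75 rad/s.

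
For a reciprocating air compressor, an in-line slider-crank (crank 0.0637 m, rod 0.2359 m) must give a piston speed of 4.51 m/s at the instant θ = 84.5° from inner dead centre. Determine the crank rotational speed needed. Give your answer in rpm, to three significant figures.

For an in-line slider-crank, |v_piston| = rω|sinθ|·[1 + r cosθ/√(L² − r² sin²θ)].
With r = 0.0637 m, L = 0.2359 m, θ = 84.5°: the bracketed kinematic factor |dx/dθ| = 0.06511 m.
ω = v/|dx/dθ| = 4.51/0.06511 = 69.267 rad/s.
N = 60ω/(2π) = 661.45 rpm.

661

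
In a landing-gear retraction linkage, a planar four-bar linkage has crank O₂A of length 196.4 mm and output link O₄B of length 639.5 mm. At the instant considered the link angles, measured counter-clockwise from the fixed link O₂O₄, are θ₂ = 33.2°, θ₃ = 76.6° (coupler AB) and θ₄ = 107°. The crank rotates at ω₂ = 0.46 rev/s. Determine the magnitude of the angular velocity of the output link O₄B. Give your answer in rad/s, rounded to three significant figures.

1.21

ω₂ = 2.89 rad/s (from 0.46 rev/s).
Differentiating the loop-closure r₂e^{iθ₂}+r₃e^{iθ₃}=r₁+r₄e^{iθ₄} gives r₂ω₂e^{iθ₂}+r₃ω₃e^{iθ₃}=r₄ω₄e^{iθ₄}.
Eliminating the other unknown: ω₄ = r₂ω₂ sin(θ₂−θ₃) / [r₄ sin(θ₄−θ₃)].
Numerator sine = -0.68709; denominator sine = +0.50603.
Result = 0.1964·2.89·(-0.68709) / (0.6395·(+0.50603)) = -1.2052 rad/s; magnitude 1.2052 rad/s.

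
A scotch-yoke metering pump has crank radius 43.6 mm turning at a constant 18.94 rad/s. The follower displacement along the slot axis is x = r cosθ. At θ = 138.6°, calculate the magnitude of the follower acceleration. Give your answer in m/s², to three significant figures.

11.7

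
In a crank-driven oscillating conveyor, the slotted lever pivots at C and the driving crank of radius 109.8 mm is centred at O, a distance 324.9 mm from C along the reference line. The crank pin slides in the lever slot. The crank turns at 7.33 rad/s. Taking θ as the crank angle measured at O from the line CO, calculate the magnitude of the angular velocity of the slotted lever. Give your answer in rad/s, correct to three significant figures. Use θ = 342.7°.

1.82

ω = 7.33 rad/s
Crank pin A relative to C: A = (d + r cosθ, r sinθ); lever angle φ = atan2(r sinθ, d + r cosθ).
Differentiating tanφ: φ̇ = rω(d cosθ + r)/(d² + r² + 2dr cosθ).
d² + r² + 2dr cosθ = |CA|² = 0.185736 m²;  d cosθ + r = +0.42 m.
|ω_lever| = |0.1098·7.33·+0.42| / 0.185736 = 1.82 rad/s.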